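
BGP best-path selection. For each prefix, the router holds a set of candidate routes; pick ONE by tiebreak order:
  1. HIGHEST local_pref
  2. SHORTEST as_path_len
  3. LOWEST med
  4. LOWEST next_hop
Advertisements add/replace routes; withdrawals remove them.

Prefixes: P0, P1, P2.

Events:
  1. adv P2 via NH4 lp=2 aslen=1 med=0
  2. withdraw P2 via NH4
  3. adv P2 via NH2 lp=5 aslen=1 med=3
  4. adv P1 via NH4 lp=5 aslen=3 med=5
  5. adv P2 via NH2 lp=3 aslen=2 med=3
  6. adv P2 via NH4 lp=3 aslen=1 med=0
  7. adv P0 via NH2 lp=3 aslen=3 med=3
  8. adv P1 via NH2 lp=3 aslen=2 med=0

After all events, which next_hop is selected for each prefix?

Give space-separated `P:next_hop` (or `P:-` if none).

Op 1: best P0=- P1=- P2=NH4
Op 2: best P0=- P1=- P2=-
Op 3: best P0=- P1=- P2=NH2
Op 4: best P0=- P1=NH4 P2=NH2
Op 5: best P0=- P1=NH4 P2=NH2
Op 6: best P0=- P1=NH4 P2=NH4
Op 7: best P0=NH2 P1=NH4 P2=NH4
Op 8: best P0=NH2 P1=NH4 P2=NH4

Answer: P0:NH2 P1:NH4 P2:NH4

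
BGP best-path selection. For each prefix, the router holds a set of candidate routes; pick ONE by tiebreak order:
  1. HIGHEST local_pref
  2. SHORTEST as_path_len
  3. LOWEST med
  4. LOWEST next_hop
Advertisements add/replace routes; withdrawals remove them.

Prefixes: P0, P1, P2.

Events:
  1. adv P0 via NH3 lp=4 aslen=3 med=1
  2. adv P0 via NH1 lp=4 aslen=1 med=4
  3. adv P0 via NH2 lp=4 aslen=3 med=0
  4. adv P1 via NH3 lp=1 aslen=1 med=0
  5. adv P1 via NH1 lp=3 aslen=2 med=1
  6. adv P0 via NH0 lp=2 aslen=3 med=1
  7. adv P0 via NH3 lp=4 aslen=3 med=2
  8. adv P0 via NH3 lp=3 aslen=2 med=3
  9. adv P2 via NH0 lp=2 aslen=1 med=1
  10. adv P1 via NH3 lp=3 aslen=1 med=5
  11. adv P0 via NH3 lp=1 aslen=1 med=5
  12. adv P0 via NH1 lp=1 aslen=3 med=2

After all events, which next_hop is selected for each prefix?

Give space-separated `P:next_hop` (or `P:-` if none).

Op 1: best P0=NH3 P1=- P2=-
Op 2: best P0=NH1 P1=- P2=-
Op 3: best P0=NH1 P1=- P2=-
Op 4: best P0=NH1 P1=NH3 P2=-
Op 5: best P0=NH1 P1=NH1 P2=-
Op 6: best P0=NH1 P1=NH1 P2=-
Op 7: best P0=NH1 P1=NH1 P2=-
Op 8: best P0=NH1 P1=NH1 P2=-
Op 9: best P0=NH1 P1=NH1 P2=NH0
Op 10: best P0=NH1 P1=NH3 P2=NH0
Op 11: best P0=NH1 P1=NH3 P2=NH0
Op 12: best P0=NH2 P1=NH3 P2=NH0

Answer: P0:NH2 P1:NH3 P2:NH0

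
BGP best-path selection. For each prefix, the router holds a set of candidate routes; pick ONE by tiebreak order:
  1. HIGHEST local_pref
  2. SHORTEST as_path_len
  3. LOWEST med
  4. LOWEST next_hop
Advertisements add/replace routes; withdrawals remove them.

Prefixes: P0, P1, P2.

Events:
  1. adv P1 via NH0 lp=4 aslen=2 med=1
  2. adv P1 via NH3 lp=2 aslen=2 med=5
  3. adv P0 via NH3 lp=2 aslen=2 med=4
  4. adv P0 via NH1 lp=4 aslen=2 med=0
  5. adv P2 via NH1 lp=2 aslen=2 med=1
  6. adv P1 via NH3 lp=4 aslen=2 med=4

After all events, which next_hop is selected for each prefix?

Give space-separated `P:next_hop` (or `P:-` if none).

Answer: P0:NH1 P1:NH0 P2:NH1

Derivation:
Op 1: best P0=- P1=NH0 P2=-
Op 2: best P0=- P1=NH0 P2=-
Op 3: best P0=NH3 P1=NH0 P2=-
Op 4: best P0=NH1 P1=NH0 P2=-
Op 5: best P0=NH1 P1=NH0 P2=NH1
Op 6: best P0=NH1 P1=NH0 P2=NH1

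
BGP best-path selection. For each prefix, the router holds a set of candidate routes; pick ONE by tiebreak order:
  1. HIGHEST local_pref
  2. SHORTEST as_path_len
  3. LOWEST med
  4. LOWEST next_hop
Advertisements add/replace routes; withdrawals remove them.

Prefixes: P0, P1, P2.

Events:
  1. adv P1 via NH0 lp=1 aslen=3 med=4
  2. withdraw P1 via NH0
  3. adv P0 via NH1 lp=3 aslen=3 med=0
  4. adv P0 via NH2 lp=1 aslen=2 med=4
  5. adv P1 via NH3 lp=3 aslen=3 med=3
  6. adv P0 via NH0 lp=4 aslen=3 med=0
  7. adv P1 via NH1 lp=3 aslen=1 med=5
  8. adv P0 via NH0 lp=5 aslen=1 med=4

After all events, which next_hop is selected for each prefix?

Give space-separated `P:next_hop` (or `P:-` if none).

Op 1: best P0=- P1=NH0 P2=-
Op 2: best P0=- P1=- P2=-
Op 3: best P0=NH1 P1=- P2=-
Op 4: best P0=NH1 P1=- P2=-
Op 5: best P0=NH1 P1=NH3 P2=-
Op 6: best P0=NH0 P1=NH3 P2=-
Op 7: best P0=NH0 P1=NH1 P2=-
Op 8: best P0=NH0 P1=NH1 P2=-

Answer: P0:NH0 P1:NH1 P2:-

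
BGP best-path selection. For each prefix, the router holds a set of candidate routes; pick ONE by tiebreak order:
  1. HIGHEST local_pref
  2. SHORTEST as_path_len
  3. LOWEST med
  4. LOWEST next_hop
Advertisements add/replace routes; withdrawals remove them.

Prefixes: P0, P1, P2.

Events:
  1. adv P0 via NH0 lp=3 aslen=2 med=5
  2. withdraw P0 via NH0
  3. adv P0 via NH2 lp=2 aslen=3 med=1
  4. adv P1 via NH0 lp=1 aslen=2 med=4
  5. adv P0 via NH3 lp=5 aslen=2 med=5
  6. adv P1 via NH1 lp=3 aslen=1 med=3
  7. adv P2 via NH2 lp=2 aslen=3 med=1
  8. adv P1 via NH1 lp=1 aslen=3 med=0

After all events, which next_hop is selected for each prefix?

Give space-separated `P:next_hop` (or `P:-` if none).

Answer: P0:NH3 P1:NH0 P2:NH2

Derivation:
Op 1: best P0=NH0 P1=- P2=-
Op 2: best P0=- P1=- P2=-
Op 3: best P0=NH2 P1=- P2=-
Op 4: best P0=NH2 P1=NH0 P2=-
Op 5: best P0=NH3 P1=NH0 P2=-
Op 6: best P0=NH3 P1=NH1 P2=-
Op 7: best P0=NH3 P1=NH1 P2=NH2
Op 8: best P0=NH3 P1=NH0 P2=NH2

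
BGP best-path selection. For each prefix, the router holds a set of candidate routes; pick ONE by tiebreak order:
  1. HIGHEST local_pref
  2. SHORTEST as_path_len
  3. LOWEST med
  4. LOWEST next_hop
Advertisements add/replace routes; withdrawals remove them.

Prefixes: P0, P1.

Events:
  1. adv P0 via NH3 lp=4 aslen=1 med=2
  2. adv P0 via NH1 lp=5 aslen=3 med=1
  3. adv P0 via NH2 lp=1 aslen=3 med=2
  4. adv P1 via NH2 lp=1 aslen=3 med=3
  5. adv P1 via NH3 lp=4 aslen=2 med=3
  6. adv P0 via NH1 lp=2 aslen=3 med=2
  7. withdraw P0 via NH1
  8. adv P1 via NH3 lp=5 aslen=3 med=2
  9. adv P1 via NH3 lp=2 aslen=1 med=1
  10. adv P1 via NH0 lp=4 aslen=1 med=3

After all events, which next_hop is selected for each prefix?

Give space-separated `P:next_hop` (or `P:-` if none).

Op 1: best P0=NH3 P1=-
Op 2: best P0=NH1 P1=-
Op 3: best P0=NH1 P1=-
Op 4: best P0=NH1 P1=NH2
Op 5: best P0=NH1 P1=NH3
Op 6: best P0=NH3 P1=NH3
Op 7: best P0=NH3 P1=NH3
Op 8: best P0=NH3 P1=NH3
Op 9: best P0=NH3 P1=NH3
Op 10: best P0=NH3 P1=NH0

Answer: P0:NH3 P1:NH0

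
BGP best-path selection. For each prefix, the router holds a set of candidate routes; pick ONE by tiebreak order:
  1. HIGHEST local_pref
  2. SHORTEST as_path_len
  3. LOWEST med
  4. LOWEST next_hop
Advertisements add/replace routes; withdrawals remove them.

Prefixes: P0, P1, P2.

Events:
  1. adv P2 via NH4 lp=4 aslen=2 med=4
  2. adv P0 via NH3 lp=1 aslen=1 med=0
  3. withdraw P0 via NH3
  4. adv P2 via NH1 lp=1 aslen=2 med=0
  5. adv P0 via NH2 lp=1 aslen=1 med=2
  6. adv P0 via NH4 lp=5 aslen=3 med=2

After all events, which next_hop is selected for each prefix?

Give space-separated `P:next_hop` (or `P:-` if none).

Op 1: best P0=- P1=- P2=NH4
Op 2: best P0=NH3 P1=- P2=NH4
Op 3: best P0=- P1=- P2=NH4
Op 4: best P0=- P1=- P2=NH4
Op 5: best P0=NH2 P1=- P2=NH4
Op 6: best P0=NH4 P1=- P2=NH4

Answer: P0:NH4 P1:- P2:NH4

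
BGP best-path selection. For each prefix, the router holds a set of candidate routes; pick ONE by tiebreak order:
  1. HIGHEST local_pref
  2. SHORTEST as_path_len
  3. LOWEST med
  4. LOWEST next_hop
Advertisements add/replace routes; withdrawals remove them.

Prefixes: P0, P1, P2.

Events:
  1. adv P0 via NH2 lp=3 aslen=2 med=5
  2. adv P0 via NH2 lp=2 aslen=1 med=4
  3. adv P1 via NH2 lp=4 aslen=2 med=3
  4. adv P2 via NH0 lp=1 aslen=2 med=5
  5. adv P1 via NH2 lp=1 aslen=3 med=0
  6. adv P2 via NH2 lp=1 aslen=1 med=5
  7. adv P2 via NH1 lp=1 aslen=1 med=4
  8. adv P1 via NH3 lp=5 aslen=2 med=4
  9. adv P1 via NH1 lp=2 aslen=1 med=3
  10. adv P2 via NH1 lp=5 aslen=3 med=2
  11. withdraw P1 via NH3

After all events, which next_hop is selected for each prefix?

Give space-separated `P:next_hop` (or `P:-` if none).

Op 1: best P0=NH2 P1=- P2=-
Op 2: best P0=NH2 P1=- P2=-
Op 3: best P0=NH2 P1=NH2 P2=-
Op 4: best P0=NH2 P1=NH2 P2=NH0
Op 5: best P0=NH2 P1=NH2 P2=NH0
Op 6: best P0=NH2 P1=NH2 P2=NH2
Op 7: best P0=NH2 P1=NH2 P2=NH1
Op 8: best P0=NH2 P1=NH3 P2=NH1
Op 9: best P0=NH2 P1=NH3 P2=NH1
Op 10: best P0=NH2 P1=NH3 P2=NH1
Op 11: best P0=NH2 P1=NH1 P2=NH1

Answer: P0:NH2 P1:NH1 P2:NH1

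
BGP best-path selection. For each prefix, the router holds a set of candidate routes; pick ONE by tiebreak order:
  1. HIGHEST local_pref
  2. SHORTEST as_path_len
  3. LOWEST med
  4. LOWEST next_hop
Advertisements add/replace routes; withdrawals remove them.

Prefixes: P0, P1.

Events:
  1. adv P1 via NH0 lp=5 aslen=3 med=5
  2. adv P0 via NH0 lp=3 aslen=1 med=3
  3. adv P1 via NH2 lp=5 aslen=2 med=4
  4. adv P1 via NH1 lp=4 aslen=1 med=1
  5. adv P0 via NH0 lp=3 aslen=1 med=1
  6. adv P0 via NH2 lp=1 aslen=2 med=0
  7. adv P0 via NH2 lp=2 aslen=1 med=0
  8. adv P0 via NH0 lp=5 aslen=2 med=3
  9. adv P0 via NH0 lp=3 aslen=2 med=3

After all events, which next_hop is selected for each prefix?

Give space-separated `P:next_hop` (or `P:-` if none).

Answer: P0:NH0 P1:NH2

Derivation:
Op 1: best P0=- P1=NH0
Op 2: best P0=NH0 P1=NH0
Op 3: best P0=NH0 P1=NH2
Op 4: best P0=NH0 P1=NH2
Op 5: best P0=NH0 P1=NH2
Op 6: best P0=NH0 P1=NH2
Op 7: best P0=NH0 P1=NH2
Op 8: best P0=NH0 P1=NH2
Op 9: best P0=NH0 P1=NH2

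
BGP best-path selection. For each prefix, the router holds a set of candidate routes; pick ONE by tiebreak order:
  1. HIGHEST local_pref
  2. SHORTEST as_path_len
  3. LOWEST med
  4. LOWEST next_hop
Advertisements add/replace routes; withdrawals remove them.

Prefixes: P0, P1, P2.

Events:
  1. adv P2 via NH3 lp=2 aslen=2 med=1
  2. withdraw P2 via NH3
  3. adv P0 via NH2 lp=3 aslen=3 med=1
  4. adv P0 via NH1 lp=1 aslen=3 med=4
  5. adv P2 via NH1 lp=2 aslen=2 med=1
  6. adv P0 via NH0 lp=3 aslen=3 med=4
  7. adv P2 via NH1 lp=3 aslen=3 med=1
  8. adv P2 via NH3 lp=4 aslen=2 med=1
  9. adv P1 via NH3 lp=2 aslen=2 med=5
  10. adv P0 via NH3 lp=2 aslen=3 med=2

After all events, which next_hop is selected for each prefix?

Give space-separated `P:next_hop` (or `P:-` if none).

Answer: P0:NH2 P1:NH3 P2:NH3

Derivation:
Op 1: best P0=- P1=- P2=NH3
Op 2: best P0=- P1=- P2=-
Op 3: best P0=NH2 P1=- P2=-
Op 4: best P0=NH2 P1=- P2=-
Op 5: best P0=NH2 P1=- P2=NH1
Op 6: best P0=NH2 P1=- P2=NH1
Op 7: best P0=NH2 P1=- P2=NH1
Op 8: best P0=NH2 P1=- P2=NH3
Op 9: best P0=NH2 P1=NH3 P2=NH3
Op 10: best P0=NH2 P1=NH3 P2=NH3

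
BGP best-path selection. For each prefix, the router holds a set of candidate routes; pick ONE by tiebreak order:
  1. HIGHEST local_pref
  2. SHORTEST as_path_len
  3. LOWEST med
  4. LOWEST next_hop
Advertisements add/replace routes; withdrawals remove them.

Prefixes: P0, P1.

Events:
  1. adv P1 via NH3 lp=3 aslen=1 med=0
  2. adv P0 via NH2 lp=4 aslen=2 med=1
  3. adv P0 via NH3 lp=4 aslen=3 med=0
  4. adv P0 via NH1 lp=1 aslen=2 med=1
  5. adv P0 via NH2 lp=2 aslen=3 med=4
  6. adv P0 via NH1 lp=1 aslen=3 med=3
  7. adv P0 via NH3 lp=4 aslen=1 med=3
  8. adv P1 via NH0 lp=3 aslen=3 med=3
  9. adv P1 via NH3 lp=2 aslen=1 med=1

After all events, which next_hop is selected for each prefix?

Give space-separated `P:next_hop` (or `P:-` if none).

Op 1: best P0=- P1=NH3
Op 2: best P0=NH2 P1=NH3
Op 3: best P0=NH2 P1=NH3
Op 4: best P0=NH2 P1=NH3
Op 5: best P0=NH3 P1=NH3
Op 6: best P0=NH3 P1=NH3
Op 7: best P0=NH3 P1=NH3
Op 8: best P0=NH3 P1=NH3
Op 9: best P0=NH3 P1=NH0

Answer: P0:NH3 P1:NH0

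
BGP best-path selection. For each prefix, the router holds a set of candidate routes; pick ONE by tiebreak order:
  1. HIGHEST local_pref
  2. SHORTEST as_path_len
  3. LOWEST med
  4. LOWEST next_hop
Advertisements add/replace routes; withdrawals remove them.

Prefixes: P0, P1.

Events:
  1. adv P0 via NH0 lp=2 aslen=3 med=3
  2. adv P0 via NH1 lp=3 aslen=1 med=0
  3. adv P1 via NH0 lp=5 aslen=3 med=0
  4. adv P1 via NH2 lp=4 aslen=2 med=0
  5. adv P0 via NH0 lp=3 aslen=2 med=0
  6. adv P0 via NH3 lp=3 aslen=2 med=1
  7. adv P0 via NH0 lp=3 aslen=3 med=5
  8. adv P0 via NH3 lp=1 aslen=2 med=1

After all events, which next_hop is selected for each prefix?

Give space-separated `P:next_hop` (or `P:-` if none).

Answer: P0:NH1 P1:NH0

Derivation:
Op 1: best P0=NH0 P1=-
Op 2: best P0=NH1 P1=-
Op 3: best P0=NH1 P1=NH0
Op 4: best P0=NH1 P1=NH0
Op 5: best P0=NH1 P1=NH0
Op 6: best P0=NH1 P1=NH0
Op 7: best P0=NH1 P1=NH0
Op 8: best P0=NH1 P1=NH0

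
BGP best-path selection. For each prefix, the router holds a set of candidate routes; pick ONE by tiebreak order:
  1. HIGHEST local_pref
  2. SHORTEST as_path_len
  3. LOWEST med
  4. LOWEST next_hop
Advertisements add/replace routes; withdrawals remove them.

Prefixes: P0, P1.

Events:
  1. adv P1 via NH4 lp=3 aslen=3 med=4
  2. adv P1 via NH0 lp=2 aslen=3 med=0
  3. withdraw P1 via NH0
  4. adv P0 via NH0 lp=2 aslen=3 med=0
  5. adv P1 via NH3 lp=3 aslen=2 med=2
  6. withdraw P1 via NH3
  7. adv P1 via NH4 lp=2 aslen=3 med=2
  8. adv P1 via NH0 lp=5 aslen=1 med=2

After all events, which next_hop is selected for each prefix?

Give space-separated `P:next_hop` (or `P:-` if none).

Op 1: best P0=- P1=NH4
Op 2: best P0=- P1=NH4
Op 3: best P0=- P1=NH4
Op 4: best P0=NH0 P1=NH4
Op 5: best P0=NH0 P1=NH3
Op 6: best P0=NH0 P1=NH4
Op 7: best P0=NH0 P1=NH4
Op 8: best P0=NH0 P1=NH0

Answer: P0:NH0 P1:NH0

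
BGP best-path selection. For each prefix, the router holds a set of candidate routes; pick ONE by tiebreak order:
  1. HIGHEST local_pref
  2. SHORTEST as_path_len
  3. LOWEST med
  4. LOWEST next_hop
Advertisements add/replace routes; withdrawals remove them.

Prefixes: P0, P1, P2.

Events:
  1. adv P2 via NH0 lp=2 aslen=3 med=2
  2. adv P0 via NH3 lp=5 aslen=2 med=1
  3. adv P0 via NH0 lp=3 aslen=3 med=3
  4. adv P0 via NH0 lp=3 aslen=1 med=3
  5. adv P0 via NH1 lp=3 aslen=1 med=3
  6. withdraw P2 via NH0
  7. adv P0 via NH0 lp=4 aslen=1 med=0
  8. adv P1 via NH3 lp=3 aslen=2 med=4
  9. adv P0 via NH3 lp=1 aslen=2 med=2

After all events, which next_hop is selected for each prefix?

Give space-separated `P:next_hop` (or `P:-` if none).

Answer: P0:NH0 P1:NH3 P2:-

Derivation:
Op 1: best P0=- P1=- P2=NH0
Op 2: best P0=NH3 P1=- P2=NH0
Op 3: best P0=NH3 P1=- P2=NH0
Op 4: best P0=NH3 P1=- P2=NH0
Op 5: best P0=NH3 P1=- P2=NH0
Op 6: best P0=NH3 P1=- P2=-
Op 7: best P0=NH3 P1=- P2=-
Op 8: best P0=NH3 P1=NH3 P2=-
Op 9: best P0=NH0 P1=NH3 P2=-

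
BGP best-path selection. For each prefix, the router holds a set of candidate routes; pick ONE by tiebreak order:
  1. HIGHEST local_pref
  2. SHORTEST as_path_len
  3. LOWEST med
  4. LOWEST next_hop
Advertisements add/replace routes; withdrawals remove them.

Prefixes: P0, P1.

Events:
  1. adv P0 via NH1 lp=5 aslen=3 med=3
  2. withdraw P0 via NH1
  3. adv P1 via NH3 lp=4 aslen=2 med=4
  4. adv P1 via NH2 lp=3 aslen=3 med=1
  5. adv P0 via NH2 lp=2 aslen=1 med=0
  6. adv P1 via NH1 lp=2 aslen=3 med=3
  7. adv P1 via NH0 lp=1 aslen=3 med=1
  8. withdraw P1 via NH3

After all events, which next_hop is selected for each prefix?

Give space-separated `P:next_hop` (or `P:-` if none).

Op 1: best P0=NH1 P1=-
Op 2: best P0=- P1=-
Op 3: best P0=- P1=NH3
Op 4: best P0=- P1=NH3
Op 5: best P0=NH2 P1=NH3
Op 6: best P0=NH2 P1=NH3
Op 7: best P0=NH2 P1=NH3
Op 8: best P0=NH2 P1=NH2

Answer: P0:NH2 P1:NH2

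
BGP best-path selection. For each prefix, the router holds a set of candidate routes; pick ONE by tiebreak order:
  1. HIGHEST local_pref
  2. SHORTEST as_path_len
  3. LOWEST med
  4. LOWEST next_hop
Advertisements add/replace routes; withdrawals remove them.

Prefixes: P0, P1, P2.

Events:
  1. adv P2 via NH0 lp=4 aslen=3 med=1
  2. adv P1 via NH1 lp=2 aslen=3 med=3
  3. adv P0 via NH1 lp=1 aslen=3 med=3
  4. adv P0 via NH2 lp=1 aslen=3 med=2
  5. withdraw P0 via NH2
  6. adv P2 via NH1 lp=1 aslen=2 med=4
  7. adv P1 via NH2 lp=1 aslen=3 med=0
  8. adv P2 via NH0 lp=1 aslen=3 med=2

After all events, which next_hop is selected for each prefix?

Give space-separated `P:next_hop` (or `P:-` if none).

Op 1: best P0=- P1=- P2=NH0
Op 2: best P0=- P1=NH1 P2=NH0
Op 3: best P0=NH1 P1=NH1 P2=NH0
Op 4: best P0=NH2 P1=NH1 P2=NH0
Op 5: best P0=NH1 P1=NH1 P2=NH0
Op 6: best P0=NH1 P1=NH1 P2=NH0
Op 7: best P0=NH1 P1=NH1 P2=NH0
Op 8: best P0=NH1 P1=NH1 P2=NH1

Answer: P0:NH1 P1:NH1 P2:NH1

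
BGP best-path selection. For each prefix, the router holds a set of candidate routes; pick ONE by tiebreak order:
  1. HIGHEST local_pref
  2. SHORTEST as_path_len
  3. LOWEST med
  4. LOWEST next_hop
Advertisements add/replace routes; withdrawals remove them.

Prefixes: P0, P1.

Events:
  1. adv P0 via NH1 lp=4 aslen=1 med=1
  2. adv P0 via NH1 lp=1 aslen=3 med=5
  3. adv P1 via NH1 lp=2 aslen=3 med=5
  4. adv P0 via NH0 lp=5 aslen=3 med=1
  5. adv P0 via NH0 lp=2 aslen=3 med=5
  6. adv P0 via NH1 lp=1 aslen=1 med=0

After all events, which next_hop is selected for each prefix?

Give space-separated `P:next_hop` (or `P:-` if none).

Op 1: best P0=NH1 P1=-
Op 2: best P0=NH1 P1=-
Op 3: best P0=NH1 P1=NH1
Op 4: best P0=NH0 P1=NH1
Op 5: best P0=NH0 P1=NH1
Op 6: best P0=NH0 P1=NH1

Answer: P0:NH0 P1:NH1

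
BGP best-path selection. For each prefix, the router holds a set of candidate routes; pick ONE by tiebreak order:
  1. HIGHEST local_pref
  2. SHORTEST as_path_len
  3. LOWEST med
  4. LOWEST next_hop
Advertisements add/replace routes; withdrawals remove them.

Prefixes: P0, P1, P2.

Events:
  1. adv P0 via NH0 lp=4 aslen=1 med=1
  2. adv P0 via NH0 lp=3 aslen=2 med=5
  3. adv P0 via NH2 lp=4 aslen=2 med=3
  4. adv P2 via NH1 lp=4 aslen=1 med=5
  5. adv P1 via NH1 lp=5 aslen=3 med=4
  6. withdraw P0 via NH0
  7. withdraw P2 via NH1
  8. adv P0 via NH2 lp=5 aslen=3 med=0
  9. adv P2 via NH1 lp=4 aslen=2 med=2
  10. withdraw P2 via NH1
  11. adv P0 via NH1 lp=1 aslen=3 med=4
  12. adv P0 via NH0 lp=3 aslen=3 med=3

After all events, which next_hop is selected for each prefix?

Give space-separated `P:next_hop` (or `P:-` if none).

Op 1: best P0=NH0 P1=- P2=-
Op 2: best P0=NH0 P1=- P2=-
Op 3: best P0=NH2 P1=- P2=-
Op 4: best P0=NH2 P1=- P2=NH1
Op 5: best P0=NH2 P1=NH1 P2=NH1
Op 6: best P0=NH2 P1=NH1 P2=NH1
Op 7: best P0=NH2 P1=NH1 P2=-
Op 8: best P0=NH2 P1=NH1 P2=-
Op 9: best P0=NH2 P1=NH1 P2=NH1
Op 10: best P0=NH2 P1=NH1 P2=-
Op 11: best P0=NH2 P1=NH1 P2=-
Op 12: best P0=NH2 P1=NH1 P2=-

Answer: P0:NH2 P1:NH1 P2:-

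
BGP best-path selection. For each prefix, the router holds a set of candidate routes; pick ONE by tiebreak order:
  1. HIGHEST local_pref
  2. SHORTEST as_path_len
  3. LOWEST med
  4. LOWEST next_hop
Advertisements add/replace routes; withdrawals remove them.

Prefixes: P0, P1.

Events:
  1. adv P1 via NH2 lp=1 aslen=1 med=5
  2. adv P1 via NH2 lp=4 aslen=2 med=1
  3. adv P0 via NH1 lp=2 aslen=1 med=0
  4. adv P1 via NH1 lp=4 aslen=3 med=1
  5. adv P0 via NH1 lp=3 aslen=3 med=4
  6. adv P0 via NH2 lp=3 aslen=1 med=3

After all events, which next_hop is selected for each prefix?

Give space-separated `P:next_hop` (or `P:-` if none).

Op 1: best P0=- P1=NH2
Op 2: best P0=- P1=NH2
Op 3: best P0=NH1 P1=NH2
Op 4: best P0=NH1 P1=NH2
Op 5: best P0=NH1 P1=NH2
Op 6: best P0=NH2 P1=NH2

Answer: P0:NH2 P1:NH2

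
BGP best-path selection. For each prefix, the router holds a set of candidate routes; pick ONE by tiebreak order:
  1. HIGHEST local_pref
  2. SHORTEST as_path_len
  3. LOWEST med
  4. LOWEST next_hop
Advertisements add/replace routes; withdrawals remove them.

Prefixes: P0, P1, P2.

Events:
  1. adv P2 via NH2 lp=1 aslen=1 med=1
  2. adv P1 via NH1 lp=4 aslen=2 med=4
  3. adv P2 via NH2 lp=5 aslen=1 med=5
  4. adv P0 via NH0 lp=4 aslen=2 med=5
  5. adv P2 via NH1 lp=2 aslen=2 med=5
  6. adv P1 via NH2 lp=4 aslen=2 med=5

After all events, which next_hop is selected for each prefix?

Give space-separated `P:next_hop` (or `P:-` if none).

Op 1: best P0=- P1=- P2=NH2
Op 2: best P0=- P1=NH1 P2=NH2
Op 3: best P0=- P1=NH1 P2=NH2
Op 4: best P0=NH0 P1=NH1 P2=NH2
Op 5: best P0=NH0 P1=NH1 P2=NH2
Op 6: best P0=NH0 P1=NH1 P2=NH2

Answer: P0:NH0 P1:NH1 P2:NH2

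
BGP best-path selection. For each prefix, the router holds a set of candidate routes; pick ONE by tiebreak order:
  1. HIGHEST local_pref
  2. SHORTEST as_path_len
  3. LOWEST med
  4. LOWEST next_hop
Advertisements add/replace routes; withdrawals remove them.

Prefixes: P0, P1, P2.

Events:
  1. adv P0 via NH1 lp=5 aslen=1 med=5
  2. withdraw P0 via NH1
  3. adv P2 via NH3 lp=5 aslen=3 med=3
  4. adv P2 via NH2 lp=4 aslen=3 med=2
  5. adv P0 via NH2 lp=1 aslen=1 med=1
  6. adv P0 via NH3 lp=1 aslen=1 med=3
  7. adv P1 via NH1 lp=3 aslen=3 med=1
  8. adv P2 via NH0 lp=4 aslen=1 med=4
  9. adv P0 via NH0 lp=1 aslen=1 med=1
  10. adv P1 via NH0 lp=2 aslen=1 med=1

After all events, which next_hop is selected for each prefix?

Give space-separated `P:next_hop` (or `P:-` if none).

Answer: P0:NH0 P1:NH1 P2:NH3

Derivation:
Op 1: best P0=NH1 P1=- P2=-
Op 2: best P0=- P1=- P2=-
Op 3: best P0=- P1=- P2=NH3
Op 4: best P0=- P1=- P2=NH3
Op 5: best P0=NH2 P1=- P2=NH3
Op 6: best P0=NH2 P1=- P2=NH3
Op 7: best P0=NH2 P1=NH1 P2=NH3
Op 8: best P0=NH2 P1=NH1 P2=NH3
Op 9: best P0=NH0 P1=NH1 P2=NH3
Op 10: best P0=NH0 P1=NH1 P2=NH3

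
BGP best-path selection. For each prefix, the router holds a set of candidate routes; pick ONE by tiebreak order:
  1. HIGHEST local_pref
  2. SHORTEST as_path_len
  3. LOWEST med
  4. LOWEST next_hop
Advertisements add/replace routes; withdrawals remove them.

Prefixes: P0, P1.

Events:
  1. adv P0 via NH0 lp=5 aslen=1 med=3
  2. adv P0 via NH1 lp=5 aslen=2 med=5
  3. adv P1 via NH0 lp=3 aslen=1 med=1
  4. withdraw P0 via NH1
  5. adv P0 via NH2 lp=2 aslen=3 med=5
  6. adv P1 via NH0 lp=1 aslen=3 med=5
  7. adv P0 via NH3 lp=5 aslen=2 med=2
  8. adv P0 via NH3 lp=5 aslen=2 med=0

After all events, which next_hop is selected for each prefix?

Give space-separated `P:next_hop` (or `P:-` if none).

Op 1: best P0=NH0 P1=-
Op 2: best P0=NH0 P1=-
Op 3: best P0=NH0 P1=NH0
Op 4: best P0=NH0 P1=NH0
Op 5: best P0=NH0 P1=NH0
Op 6: best P0=NH0 P1=NH0
Op 7: best P0=NH0 P1=NH0
Op 8: best P0=NH0 P1=NH0

Answer: P0:NH0 P1:NH0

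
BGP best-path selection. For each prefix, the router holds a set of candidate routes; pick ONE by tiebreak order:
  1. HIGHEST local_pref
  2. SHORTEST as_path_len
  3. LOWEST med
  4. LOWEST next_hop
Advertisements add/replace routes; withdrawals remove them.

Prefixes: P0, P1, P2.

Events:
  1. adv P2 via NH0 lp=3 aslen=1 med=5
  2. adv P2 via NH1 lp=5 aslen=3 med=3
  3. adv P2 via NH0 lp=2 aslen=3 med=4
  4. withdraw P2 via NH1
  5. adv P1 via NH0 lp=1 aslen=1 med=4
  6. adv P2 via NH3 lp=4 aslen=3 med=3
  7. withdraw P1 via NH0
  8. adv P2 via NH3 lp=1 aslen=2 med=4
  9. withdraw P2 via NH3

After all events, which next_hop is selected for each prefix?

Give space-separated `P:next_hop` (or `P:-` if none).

Op 1: best P0=- P1=- P2=NH0
Op 2: best P0=- P1=- P2=NH1
Op 3: best P0=- P1=- P2=NH1
Op 4: best P0=- P1=- P2=NH0
Op 5: best P0=- P1=NH0 P2=NH0
Op 6: best P0=- P1=NH0 P2=NH3
Op 7: best P0=- P1=- P2=NH3
Op 8: best P0=- P1=- P2=NH0
Op 9: best P0=- P1=- P2=NH0

Answer: P0:- P1:- P2:NH0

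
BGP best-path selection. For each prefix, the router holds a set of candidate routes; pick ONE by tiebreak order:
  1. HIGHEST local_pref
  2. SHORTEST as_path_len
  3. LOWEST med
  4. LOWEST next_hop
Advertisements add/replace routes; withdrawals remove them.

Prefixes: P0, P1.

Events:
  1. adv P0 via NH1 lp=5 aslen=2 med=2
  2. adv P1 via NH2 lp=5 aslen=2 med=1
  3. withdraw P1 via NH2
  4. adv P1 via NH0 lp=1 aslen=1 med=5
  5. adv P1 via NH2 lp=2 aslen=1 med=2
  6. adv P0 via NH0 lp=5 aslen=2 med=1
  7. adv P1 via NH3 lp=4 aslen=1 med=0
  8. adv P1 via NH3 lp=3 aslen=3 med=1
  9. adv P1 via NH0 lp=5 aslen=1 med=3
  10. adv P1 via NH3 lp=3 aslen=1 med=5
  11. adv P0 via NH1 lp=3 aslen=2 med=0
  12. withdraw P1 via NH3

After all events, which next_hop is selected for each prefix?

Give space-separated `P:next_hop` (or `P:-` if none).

Answer: P0:NH0 P1:NH0

Derivation:
Op 1: best P0=NH1 P1=-
Op 2: best P0=NH1 P1=NH2
Op 3: best P0=NH1 P1=-
Op 4: best P0=NH1 P1=NH0
Op 5: best P0=NH1 P1=NH2
Op 6: best P0=NH0 P1=NH2
Op 7: best P0=NH0 P1=NH3
Op 8: best P0=NH0 P1=NH3
Op 9: best P0=NH0 P1=NH0
Op 10: best P0=NH0 P1=NH0
Op 11: best P0=NH0 P1=NH0
Op 12: best P0=NH0 P1=NH0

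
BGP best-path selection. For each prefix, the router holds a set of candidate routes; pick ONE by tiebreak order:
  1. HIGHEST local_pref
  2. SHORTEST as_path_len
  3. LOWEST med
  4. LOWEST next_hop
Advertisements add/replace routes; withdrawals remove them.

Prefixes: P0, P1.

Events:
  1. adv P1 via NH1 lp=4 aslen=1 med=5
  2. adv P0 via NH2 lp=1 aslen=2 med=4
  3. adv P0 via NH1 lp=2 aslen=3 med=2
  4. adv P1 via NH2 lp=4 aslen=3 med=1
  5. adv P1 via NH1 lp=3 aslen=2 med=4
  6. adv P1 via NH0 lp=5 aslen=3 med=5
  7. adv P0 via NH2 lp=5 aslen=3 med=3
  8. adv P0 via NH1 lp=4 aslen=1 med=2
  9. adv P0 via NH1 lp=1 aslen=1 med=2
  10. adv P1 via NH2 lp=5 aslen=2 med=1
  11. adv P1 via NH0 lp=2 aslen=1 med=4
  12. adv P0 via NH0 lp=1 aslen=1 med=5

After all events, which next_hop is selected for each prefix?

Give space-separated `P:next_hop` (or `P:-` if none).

Op 1: best P0=- P1=NH1
Op 2: best P0=NH2 P1=NH1
Op 3: best P0=NH1 P1=NH1
Op 4: best P0=NH1 P1=NH1
Op 5: best P0=NH1 P1=NH2
Op 6: best P0=NH1 P1=NH0
Op 7: best P0=NH2 P1=NH0
Op 8: best P0=NH2 P1=NH0
Op 9: best P0=NH2 P1=NH0
Op 10: best P0=NH2 P1=NH2
Op 11: best P0=NH2 P1=NH2
Op 12: best P0=NH2 P1=NH2

Answer: P0:NH2 P1:NH2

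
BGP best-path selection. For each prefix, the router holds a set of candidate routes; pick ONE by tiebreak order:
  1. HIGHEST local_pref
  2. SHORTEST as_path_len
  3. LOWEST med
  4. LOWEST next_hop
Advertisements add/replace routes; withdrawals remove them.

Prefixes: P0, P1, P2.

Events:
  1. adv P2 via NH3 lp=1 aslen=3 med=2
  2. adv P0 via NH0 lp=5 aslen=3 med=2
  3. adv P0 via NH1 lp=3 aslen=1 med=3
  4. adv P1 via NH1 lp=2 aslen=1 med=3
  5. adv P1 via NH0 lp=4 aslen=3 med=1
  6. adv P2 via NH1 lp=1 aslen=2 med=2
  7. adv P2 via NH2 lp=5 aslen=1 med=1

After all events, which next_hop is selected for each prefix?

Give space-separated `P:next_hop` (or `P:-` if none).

Op 1: best P0=- P1=- P2=NH3
Op 2: best P0=NH0 P1=- P2=NH3
Op 3: best P0=NH0 P1=- P2=NH3
Op 4: best P0=NH0 P1=NH1 P2=NH3
Op 5: best P0=NH0 P1=NH0 P2=NH3
Op 6: best P0=NH0 P1=NH0 P2=NH1
Op 7: best P0=NH0 P1=NH0 P2=NH2

Answer: P0:NH0 P1:NH0 P2:NH2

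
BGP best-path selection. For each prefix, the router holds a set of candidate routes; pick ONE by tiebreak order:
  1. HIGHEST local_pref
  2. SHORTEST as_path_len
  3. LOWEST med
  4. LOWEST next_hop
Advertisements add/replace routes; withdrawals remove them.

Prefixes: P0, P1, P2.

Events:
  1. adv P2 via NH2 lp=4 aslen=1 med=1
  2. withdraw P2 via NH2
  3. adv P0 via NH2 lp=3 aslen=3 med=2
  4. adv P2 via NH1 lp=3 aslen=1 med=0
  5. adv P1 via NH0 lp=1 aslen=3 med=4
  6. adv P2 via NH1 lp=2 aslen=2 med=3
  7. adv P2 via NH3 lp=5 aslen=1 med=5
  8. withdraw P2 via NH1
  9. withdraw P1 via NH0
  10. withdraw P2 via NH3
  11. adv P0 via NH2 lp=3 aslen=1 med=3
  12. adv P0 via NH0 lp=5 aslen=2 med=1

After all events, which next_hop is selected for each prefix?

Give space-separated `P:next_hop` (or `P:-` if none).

Op 1: best P0=- P1=- P2=NH2
Op 2: best P0=- P1=- P2=-
Op 3: best P0=NH2 P1=- P2=-
Op 4: best P0=NH2 P1=- P2=NH1
Op 5: best P0=NH2 P1=NH0 P2=NH1
Op 6: best P0=NH2 P1=NH0 P2=NH1
Op 7: best P0=NH2 P1=NH0 P2=NH3
Op 8: best P0=NH2 P1=NH0 P2=NH3
Op 9: best P0=NH2 P1=- P2=NH3
Op 10: best P0=NH2 P1=- P2=-
Op 11: best P0=NH2 P1=- P2=-
Op 12: best P0=NH0 P1=- P2=-

Answer: P0:NH0 P1:- P2:-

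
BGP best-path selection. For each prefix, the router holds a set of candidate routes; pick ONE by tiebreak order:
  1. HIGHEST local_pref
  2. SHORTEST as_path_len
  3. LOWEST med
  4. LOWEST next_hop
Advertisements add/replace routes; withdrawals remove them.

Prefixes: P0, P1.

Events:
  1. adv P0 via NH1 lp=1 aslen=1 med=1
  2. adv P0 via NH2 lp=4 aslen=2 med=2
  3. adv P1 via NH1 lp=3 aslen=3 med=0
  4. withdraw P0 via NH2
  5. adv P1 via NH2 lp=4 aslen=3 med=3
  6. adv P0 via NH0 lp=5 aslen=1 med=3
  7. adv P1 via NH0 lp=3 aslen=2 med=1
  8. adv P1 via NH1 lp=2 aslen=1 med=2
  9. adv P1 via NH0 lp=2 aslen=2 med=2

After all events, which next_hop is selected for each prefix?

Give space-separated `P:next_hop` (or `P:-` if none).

Op 1: best P0=NH1 P1=-
Op 2: best P0=NH2 P1=-
Op 3: best P0=NH2 P1=NH1
Op 4: best P0=NH1 P1=NH1
Op 5: best P0=NH1 P1=NH2
Op 6: best P0=NH0 P1=NH2
Op 7: best P0=NH0 P1=NH2
Op 8: best P0=NH0 P1=NH2
Op 9: best P0=NH0 P1=NH2

Answer: P0:NH0 P1:NH2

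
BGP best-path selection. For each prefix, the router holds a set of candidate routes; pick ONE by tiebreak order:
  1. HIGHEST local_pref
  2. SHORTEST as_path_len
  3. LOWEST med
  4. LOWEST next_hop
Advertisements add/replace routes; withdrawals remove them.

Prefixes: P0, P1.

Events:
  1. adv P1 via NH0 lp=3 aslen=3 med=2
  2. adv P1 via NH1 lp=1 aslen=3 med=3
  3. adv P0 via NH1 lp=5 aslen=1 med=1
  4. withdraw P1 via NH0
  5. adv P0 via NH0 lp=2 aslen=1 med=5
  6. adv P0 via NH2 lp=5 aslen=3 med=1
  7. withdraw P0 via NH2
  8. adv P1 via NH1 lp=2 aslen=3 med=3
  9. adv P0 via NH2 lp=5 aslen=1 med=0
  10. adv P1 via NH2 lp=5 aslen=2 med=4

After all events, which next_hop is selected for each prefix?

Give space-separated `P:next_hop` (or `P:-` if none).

Answer: P0:NH2 P1:NH2

Derivation:
Op 1: best P0=- P1=NH0
Op 2: best P0=- P1=NH0
Op 3: best P0=NH1 P1=NH0
Op 4: best P0=NH1 P1=NH1
Op 5: best P0=NH1 P1=NH1
Op 6: best P0=NH1 P1=NH1
Op 7: best P0=NH1 P1=NH1
Op 8: best P0=NH1 P1=NH1
Op 9: best P0=NH2 P1=NH1
Op 10: best P0=NH2 P1=NH2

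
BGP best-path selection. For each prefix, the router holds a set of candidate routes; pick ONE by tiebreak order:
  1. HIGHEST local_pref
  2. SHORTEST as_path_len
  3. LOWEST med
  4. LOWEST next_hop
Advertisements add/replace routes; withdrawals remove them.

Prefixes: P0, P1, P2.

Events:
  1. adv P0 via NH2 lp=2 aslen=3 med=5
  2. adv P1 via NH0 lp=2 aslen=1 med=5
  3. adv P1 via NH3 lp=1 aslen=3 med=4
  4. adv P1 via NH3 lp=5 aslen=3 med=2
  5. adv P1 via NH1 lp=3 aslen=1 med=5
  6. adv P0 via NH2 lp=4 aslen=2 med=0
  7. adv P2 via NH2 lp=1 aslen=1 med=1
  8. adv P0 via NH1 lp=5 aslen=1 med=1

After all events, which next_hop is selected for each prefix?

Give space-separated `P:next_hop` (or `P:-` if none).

Op 1: best P0=NH2 P1=- P2=-
Op 2: best P0=NH2 P1=NH0 P2=-
Op 3: best P0=NH2 P1=NH0 P2=-
Op 4: best P0=NH2 P1=NH3 P2=-
Op 5: best P0=NH2 P1=NH3 P2=-
Op 6: best P0=NH2 P1=NH3 P2=-
Op 7: best P0=NH2 P1=NH3 P2=NH2
Op 8: best P0=NH1 P1=NH3 P2=NH2

Answer: P0:NH1 P1:NH3 P2:NH2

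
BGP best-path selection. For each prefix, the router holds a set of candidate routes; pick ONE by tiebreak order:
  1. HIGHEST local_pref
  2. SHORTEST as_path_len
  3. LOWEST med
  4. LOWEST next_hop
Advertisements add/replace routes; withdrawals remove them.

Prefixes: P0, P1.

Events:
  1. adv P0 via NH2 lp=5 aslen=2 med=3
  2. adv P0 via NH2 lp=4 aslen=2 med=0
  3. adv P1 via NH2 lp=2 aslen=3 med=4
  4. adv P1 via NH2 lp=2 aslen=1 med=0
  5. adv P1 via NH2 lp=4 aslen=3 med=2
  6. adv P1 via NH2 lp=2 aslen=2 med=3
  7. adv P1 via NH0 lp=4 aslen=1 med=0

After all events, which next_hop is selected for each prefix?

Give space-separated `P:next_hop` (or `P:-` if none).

Answer: P0:NH2 P1:NH0

Derivation:
Op 1: best P0=NH2 P1=-
Op 2: best P0=NH2 P1=-
Op 3: best P0=NH2 P1=NH2
Op 4: best P0=NH2 P1=NH2
Op 5: best P0=NH2 P1=NH2
Op 6: best P0=NH2 P1=NH2
Op 7: best P0=NH2 P1=NH0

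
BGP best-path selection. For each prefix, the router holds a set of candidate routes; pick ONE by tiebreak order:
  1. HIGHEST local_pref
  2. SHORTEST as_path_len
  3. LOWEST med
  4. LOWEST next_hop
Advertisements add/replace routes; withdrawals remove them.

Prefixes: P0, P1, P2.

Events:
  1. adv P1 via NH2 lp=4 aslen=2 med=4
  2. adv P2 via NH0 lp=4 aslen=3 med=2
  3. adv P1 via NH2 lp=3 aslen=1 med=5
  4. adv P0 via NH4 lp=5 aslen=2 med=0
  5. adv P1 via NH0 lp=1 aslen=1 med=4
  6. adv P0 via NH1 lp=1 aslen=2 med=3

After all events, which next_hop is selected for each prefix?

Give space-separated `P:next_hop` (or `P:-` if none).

Answer: P0:NH4 P1:NH2 P2:NH0

Derivation:
Op 1: best P0=- P1=NH2 P2=-
Op 2: best P0=- P1=NH2 P2=NH0
Op 3: best P0=- P1=NH2 P2=NH0
Op 4: best P0=NH4 P1=NH2 P2=NH0
Op 5: best P0=NH4 P1=NH2 P2=NH0
Op 6: best P0=NH4 P1=NH2 P2=NH0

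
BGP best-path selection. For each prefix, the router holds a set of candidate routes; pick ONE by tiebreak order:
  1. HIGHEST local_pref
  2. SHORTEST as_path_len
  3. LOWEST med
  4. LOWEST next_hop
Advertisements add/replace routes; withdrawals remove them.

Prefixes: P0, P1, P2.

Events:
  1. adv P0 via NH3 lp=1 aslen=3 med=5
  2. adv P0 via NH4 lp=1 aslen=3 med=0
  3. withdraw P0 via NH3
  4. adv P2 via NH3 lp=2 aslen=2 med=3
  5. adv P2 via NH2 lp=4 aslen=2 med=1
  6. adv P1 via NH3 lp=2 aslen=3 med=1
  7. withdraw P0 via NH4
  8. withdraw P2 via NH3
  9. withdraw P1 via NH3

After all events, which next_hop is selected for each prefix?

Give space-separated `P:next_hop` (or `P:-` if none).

Answer: P0:- P1:- P2:NH2

Derivation:
Op 1: best P0=NH3 P1=- P2=-
Op 2: best P0=NH4 P1=- P2=-
Op 3: best P0=NH4 P1=- P2=-
Op 4: best P0=NH4 P1=- P2=NH3
Op 5: best P0=NH4 P1=- P2=NH2
Op 6: best P0=NH4 P1=NH3 P2=NH2
Op 7: best P0=- P1=NH3 P2=NH2
Op 8: best P0=- P1=NH3 P2=NH2
Op 9: best P0=- P1=- P2=NH2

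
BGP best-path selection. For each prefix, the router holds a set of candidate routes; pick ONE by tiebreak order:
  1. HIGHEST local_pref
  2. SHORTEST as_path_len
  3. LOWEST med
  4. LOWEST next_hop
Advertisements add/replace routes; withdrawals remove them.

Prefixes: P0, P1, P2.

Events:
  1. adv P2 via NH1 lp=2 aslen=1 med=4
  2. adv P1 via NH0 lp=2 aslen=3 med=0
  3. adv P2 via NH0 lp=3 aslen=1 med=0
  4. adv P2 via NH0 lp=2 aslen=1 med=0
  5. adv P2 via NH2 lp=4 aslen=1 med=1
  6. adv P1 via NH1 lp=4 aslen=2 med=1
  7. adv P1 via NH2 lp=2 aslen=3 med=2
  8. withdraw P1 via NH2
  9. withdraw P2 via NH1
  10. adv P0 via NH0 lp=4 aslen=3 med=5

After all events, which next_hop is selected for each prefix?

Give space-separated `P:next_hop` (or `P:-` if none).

Answer: P0:NH0 P1:NH1 P2:NH2

Derivation:
Op 1: best P0=- P1=- P2=NH1
Op 2: best P0=- P1=NH0 P2=NH1
Op 3: best P0=- P1=NH0 P2=NH0
Op 4: best P0=- P1=NH0 P2=NH0
Op 5: best P0=- P1=NH0 P2=NH2
Op 6: best P0=- P1=NH1 P2=NH2
Op 7: best P0=- P1=NH1 P2=NH2
Op 8: best P0=- P1=NH1 P2=NH2
Op 9: best P0=- P1=NH1 P2=NH2
Op 10: best P0=NH0 P1=NH1 P2=NH2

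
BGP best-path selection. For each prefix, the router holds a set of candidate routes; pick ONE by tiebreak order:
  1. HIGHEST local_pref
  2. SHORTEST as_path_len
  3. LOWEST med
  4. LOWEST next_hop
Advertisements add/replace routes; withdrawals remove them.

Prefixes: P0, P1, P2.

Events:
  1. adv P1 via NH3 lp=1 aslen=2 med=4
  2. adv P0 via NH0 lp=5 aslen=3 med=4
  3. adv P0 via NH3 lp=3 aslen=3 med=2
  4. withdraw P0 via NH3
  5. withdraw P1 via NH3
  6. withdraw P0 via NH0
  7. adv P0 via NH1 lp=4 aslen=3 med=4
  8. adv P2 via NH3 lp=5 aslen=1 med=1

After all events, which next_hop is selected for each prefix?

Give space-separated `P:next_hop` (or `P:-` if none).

Op 1: best P0=- P1=NH3 P2=-
Op 2: best P0=NH0 P1=NH3 P2=-
Op 3: best P0=NH0 P1=NH3 P2=-
Op 4: best P0=NH0 P1=NH3 P2=-
Op 5: best P0=NH0 P1=- P2=-
Op 6: best P0=- P1=- P2=-
Op 7: best P0=NH1 P1=- P2=-
Op 8: best P0=NH1 P1=- P2=NH3

Answer: P0:NH1 P1:- P2:NH3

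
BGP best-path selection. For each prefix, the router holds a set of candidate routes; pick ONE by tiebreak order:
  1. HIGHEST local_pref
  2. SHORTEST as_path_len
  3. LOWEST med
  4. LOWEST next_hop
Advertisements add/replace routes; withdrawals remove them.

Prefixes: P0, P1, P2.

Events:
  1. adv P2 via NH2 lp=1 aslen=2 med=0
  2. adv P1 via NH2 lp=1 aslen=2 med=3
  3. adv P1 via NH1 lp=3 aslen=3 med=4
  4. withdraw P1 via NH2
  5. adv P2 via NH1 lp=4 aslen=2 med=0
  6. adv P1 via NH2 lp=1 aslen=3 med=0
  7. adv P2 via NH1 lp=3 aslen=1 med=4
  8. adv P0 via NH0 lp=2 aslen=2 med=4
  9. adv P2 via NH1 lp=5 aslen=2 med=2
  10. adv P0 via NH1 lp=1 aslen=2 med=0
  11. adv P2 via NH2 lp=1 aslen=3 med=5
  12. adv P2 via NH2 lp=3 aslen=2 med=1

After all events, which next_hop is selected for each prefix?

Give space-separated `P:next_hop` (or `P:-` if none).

Op 1: best P0=- P1=- P2=NH2
Op 2: best P0=- P1=NH2 P2=NH2
Op 3: best P0=- P1=NH1 P2=NH2
Op 4: best P0=- P1=NH1 P2=NH2
Op 5: best P0=- P1=NH1 P2=NH1
Op 6: best P0=- P1=NH1 P2=NH1
Op 7: best P0=- P1=NH1 P2=NH1
Op 8: best P0=NH0 P1=NH1 P2=NH1
Op 9: best P0=NH0 P1=NH1 P2=NH1
Op 10: best P0=NH0 P1=NH1 P2=NH1
Op 11: best P0=NH0 P1=NH1 P2=NH1
Op 12: best P0=NH0 P1=NH1 P2=NH1

Answer: P0:NH0 P1:NH1 P2:NH1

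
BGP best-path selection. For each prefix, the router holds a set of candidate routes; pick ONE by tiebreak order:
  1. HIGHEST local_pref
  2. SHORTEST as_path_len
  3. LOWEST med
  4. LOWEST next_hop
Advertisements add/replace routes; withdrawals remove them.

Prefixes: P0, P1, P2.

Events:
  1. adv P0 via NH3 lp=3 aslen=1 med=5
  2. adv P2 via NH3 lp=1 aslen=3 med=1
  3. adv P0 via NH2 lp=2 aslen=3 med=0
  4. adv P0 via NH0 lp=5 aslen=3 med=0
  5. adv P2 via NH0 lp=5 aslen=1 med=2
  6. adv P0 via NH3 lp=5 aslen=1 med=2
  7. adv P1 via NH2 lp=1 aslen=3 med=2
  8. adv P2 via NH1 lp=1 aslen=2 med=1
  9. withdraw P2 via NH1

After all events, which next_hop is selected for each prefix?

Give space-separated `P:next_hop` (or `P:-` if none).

Op 1: best P0=NH3 P1=- P2=-
Op 2: best P0=NH3 P1=- P2=NH3
Op 3: best P0=NH3 P1=- P2=NH3
Op 4: best P0=NH0 P1=- P2=NH3
Op 5: best P0=NH0 P1=- P2=NH0
Op 6: best P0=NH3 P1=- P2=NH0
Op 7: best P0=NH3 P1=NH2 P2=NH0
Op 8: best P0=NH3 P1=NH2 P2=NH0
Op 9: best P0=NH3 P1=NH2 P2=NH0

Answer: P0:NH3 P1:NH2 P2:NH0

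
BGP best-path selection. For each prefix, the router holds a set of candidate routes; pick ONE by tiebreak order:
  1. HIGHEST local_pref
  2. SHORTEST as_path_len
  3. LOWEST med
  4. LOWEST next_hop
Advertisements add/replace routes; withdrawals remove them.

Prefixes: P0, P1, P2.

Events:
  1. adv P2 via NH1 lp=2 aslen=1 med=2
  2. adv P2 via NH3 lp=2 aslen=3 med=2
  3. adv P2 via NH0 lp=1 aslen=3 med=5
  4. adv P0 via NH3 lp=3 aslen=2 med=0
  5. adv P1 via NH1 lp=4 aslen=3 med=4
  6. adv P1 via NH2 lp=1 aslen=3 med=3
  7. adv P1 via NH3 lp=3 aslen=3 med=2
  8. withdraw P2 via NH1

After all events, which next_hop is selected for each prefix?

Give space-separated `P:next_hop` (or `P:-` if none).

Answer: P0:NH3 P1:NH1 P2:NH3

Derivation:
Op 1: best P0=- P1=- P2=NH1
Op 2: best P0=- P1=- P2=NH1
Op 3: best P0=- P1=- P2=NH1
Op 4: best P0=NH3 P1=- P2=NH1
Op 5: best P0=NH3 P1=NH1 P2=NH1
Op 6: best P0=NH3 P1=NH1 P2=NH1
Op 7: best P0=NH3 P1=NH1 P2=NH1
Op 8: best P0=NH3 P1=NH1 P2=NH3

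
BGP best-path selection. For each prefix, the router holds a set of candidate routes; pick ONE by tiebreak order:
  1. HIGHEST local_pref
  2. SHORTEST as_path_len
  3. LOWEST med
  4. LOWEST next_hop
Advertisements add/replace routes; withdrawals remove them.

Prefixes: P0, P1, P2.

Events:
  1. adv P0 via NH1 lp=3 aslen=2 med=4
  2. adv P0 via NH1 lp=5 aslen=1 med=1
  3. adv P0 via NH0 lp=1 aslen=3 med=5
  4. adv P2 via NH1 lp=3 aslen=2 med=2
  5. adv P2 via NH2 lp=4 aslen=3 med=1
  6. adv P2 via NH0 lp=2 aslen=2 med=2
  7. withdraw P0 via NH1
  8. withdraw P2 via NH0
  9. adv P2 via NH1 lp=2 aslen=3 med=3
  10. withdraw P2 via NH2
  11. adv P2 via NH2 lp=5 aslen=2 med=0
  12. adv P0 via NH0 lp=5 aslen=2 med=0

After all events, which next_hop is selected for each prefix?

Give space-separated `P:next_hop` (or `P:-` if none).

Answer: P0:NH0 P1:- P2:NH2

Derivation:
Op 1: best P0=NH1 P1=- P2=-
Op 2: best P0=NH1 P1=- P2=-
Op 3: best P0=NH1 P1=- P2=-
Op 4: best P0=NH1 P1=- P2=NH1
Op 5: best P0=NH1 P1=- P2=NH2
Op 6: best P0=NH1 P1=- P2=NH2
Op 7: best P0=NH0 P1=- P2=NH2
Op 8: best P0=NH0 P1=- P2=NH2
Op 9: best P0=NH0 P1=- P2=NH2
Op 10: best P0=NH0 P1=- P2=NH1
Op 11: best P0=NH0 P1=- P2=NH2
Op 12: best P0=NH0 P1=- P2=NH2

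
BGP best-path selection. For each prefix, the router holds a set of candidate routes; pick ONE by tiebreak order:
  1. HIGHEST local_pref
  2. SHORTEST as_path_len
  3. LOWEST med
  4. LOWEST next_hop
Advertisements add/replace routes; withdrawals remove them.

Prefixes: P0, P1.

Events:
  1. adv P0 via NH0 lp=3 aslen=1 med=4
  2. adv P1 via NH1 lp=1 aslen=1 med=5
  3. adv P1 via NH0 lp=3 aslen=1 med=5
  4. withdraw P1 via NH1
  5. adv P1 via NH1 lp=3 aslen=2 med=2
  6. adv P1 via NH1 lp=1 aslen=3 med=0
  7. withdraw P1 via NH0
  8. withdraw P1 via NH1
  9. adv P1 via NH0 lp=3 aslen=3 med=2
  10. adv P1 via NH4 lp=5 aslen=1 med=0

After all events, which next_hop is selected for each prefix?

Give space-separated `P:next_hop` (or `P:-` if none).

Answer: P0:NH0 P1:NH4

Derivation:
Op 1: best P0=NH0 P1=-
Op 2: best P0=NH0 P1=NH1
Op 3: best P0=NH0 P1=NH0
Op 4: best P0=NH0 P1=NH0
Op 5: best P0=NH0 P1=NH0
Op 6: best P0=NH0 P1=NH0
Op 7: best P0=NH0 P1=NH1
Op 8: best P0=NH0 P1=-
Op 9: best P0=NH0 P1=NH0
Op 10: best P0=NH0 P1=NH4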